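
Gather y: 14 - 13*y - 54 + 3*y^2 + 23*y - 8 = 3*y^2 + 10*y - 48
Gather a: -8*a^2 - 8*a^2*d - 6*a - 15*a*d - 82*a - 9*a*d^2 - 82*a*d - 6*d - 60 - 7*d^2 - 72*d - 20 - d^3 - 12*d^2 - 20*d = a^2*(-8*d - 8) + a*(-9*d^2 - 97*d - 88) - d^3 - 19*d^2 - 98*d - 80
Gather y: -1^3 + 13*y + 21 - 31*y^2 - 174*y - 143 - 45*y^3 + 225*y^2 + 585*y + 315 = -45*y^3 + 194*y^2 + 424*y + 192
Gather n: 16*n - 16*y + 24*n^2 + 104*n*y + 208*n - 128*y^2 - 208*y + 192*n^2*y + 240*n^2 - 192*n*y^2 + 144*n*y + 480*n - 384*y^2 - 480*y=n^2*(192*y + 264) + n*(-192*y^2 + 248*y + 704) - 512*y^2 - 704*y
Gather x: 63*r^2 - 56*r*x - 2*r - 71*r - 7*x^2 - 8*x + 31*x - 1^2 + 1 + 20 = 63*r^2 - 73*r - 7*x^2 + x*(23 - 56*r) + 20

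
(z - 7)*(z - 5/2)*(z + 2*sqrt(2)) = z^3 - 19*z^2/2 + 2*sqrt(2)*z^2 - 19*sqrt(2)*z + 35*z/2 + 35*sqrt(2)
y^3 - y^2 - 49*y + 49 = (y - 7)*(y - 1)*(y + 7)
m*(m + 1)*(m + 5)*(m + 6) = m^4 + 12*m^3 + 41*m^2 + 30*m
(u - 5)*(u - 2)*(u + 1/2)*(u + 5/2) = u^4 - 4*u^3 - 39*u^2/4 + 85*u/4 + 25/2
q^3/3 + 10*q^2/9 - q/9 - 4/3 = (q/3 + 1)*(q - 1)*(q + 4/3)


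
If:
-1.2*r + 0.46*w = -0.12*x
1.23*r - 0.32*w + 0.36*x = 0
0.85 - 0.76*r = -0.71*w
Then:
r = -0.68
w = -1.92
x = 0.60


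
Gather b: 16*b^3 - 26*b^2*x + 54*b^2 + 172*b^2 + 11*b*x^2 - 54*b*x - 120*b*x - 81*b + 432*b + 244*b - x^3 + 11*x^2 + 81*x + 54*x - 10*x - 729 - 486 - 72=16*b^3 + b^2*(226 - 26*x) + b*(11*x^2 - 174*x + 595) - x^3 + 11*x^2 + 125*x - 1287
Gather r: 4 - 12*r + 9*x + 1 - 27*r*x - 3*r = r*(-27*x - 15) + 9*x + 5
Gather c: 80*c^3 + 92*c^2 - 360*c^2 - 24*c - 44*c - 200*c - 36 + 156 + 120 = 80*c^3 - 268*c^2 - 268*c + 240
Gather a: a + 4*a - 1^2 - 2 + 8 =5*a + 5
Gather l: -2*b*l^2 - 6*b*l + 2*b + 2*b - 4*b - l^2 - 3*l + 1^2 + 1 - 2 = l^2*(-2*b - 1) + l*(-6*b - 3)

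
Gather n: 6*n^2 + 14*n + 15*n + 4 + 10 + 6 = 6*n^2 + 29*n + 20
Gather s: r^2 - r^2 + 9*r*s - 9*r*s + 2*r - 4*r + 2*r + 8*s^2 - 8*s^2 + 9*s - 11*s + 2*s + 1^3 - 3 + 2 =0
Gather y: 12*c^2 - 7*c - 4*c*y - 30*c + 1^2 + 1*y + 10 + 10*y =12*c^2 - 37*c + y*(11 - 4*c) + 11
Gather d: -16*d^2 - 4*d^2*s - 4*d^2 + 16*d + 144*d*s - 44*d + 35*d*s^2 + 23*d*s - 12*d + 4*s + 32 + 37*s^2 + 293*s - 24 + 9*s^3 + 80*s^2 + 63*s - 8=d^2*(-4*s - 20) + d*(35*s^2 + 167*s - 40) + 9*s^3 + 117*s^2 + 360*s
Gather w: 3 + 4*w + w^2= w^2 + 4*w + 3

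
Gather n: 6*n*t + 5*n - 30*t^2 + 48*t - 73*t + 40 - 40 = n*(6*t + 5) - 30*t^2 - 25*t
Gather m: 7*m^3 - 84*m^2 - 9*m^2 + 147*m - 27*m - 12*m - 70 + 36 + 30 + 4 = 7*m^3 - 93*m^2 + 108*m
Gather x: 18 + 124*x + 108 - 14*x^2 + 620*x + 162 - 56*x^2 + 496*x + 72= -70*x^2 + 1240*x + 360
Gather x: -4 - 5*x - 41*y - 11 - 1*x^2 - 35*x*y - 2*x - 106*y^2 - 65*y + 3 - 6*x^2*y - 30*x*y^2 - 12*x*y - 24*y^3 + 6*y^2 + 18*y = x^2*(-6*y - 1) + x*(-30*y^2 - 47*y - 7) - 24*y^3 - 100*y^2 - 88*y - 12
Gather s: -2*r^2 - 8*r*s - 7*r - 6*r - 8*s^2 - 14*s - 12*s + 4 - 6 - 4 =-2*r^2 - 13*r - 8*s^2 + s*(-8*r - 26) - 6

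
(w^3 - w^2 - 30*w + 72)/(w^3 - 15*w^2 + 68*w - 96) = (w + 6)/(w - 8)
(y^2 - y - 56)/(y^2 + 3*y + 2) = (y^2 - y - 56)/(y^2 + 3*y + 2)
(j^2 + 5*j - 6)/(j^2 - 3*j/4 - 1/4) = 4*(j + 6)/(4*j + 1)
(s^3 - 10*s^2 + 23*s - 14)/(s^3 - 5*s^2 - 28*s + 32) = (s^2 - 9*s + 14)/(s^2 - 4*s - 32)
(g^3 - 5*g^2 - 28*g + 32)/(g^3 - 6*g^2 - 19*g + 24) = (g + 4)/(g + 3)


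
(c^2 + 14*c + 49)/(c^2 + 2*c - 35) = (c + 7)/(c - 5)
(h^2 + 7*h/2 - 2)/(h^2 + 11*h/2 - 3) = (h + 4)/(h + 6)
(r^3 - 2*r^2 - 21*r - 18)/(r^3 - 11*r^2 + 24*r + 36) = (r + 3)/(r - 6)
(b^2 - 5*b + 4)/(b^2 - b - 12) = (b - 1)/(b + 3)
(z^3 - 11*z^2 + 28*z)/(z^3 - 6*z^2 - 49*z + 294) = z*(z - 4)/(z^2 + z - 42)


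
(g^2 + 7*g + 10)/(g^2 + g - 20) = (g + 2)/(g - 4)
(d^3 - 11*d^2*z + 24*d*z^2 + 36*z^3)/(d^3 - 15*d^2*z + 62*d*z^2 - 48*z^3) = (d^2 - 5*d*z - 6*z^2)/(d^2 - 9*d*z + 8*z^2)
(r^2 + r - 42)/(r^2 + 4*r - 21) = (r - 6)/(r - 3)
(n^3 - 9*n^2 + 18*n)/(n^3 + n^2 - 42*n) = (n - 3)/(n + 7)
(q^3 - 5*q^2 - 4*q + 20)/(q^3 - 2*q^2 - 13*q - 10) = (q - 2)/(q + 1)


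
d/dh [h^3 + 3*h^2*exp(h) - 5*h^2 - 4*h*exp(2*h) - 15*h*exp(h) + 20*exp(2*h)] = 3*h^2*exp(h) + 3*h^2 - 8*h*exp(2*h) - 9*h*exp(h) - 10*h + 36*exp(2*h) - 15*exp(h)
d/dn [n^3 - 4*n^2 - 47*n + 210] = 3*n^2 - 8*n - 47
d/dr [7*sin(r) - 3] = 7*cos(r)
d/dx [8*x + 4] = 8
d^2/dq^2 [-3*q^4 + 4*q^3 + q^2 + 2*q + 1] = -36*q^2 + 24*q + 2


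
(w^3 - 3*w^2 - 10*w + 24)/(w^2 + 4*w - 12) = (w^2 - w - 12)/(w + 6)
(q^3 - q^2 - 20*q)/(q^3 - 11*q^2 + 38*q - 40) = q*(q + 4)/(q^2 - 6*q + 8)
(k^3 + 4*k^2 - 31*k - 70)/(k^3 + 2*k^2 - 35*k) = (k + 2)/k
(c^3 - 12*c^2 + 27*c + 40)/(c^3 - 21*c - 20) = (c - 8)/(c + 4)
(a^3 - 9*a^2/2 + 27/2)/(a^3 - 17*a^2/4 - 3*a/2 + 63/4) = 2*(2*a + 3)/(4*a + 7)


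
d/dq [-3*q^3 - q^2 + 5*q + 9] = -9*q^2 - 2*q + 5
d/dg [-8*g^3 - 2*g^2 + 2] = 4*g*(-6*g - 1)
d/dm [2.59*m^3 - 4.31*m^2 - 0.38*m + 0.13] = 7.77*m^2 - 8.62*m - 0.38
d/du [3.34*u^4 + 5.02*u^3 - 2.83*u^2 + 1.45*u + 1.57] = 13.36*u^3 + 15.06*u^2 - 5.66*u + 1.45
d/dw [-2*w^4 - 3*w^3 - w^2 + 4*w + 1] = -8*w^3 - 9*w^2 - 2*w + 4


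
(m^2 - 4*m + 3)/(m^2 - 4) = (m^2 - 4*m + 3)/(m^2 - 4)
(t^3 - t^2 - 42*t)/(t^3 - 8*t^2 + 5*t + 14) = t*(t + 6)/(t^2 - t - 2)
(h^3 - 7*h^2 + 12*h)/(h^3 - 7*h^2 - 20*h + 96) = h*(h - 4)/(h^2 - 4*h - 32)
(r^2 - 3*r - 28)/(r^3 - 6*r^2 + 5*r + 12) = (r^2 - 3*r - 28)/(r^3 - 6*r^2 + 5*r + 12)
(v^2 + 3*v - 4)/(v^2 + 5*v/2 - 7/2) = 2*(v + 4)/(2*v + 7)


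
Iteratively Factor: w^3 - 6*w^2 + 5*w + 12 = (w - 3)*(w^2 - 3*w - 4) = (w - 4)*(w - 3)*(w + 1)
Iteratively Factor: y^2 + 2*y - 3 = (y + 3)*(y - 1)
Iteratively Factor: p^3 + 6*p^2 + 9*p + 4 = (p + 1)*(p^2 + 5*p + 4) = (p + 1)^2*(p + 4)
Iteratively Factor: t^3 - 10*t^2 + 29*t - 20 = (t - 1)*(t^2 - 9*t + 20) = (t - 4)*(t - 1)*(t - 5)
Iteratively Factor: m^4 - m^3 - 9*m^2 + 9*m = (m + 3)*(m^3 - 4*m^2 + 3*m) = m*(m + 3)*(m^2 - 4*m + 3) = m*(m - 1)*(m + 3)*(m - 3)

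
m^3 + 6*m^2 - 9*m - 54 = (m - 3)*(m + 3)*(m + 6)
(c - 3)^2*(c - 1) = c^3 - 7*c^2 + 15*c - 9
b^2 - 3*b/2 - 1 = (b - 2)*(b + 1/2)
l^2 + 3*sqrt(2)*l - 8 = (l - sqrt(2))*(l + 4*sqrt(2))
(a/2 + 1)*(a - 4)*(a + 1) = a^3/2 - a^2/2 - 5*a - 4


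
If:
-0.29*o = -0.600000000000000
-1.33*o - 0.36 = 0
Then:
No Solution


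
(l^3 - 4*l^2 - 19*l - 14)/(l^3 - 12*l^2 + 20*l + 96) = (l^2 - 6*l - 7)/(l^2 - 14*l + 48)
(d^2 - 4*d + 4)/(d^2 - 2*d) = (d - 2)/d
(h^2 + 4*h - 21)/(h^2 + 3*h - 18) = (h + 7)/(h + 6)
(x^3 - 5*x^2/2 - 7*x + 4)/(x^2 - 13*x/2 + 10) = (2*x^2 + 3*x - 2)/(2*x - 5)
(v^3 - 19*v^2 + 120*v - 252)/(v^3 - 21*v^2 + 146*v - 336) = (v - 6)/(v - 8)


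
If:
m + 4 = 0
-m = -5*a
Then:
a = -4/5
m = -4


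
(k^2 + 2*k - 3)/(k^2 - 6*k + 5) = (k + 3)/(k - 5)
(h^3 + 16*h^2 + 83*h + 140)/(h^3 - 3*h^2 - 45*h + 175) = (h^2 + 9*h + 20)/(h^2 - 10*h + 25)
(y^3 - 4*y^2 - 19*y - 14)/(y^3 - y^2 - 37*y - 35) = (y + 2)/(y + 5)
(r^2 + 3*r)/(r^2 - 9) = r/(r - 3)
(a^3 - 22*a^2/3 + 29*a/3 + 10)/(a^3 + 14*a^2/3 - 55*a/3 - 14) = (a - 5)/(a + 7)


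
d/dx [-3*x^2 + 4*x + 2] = 4 - 6*x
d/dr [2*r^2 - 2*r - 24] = 4*r - 2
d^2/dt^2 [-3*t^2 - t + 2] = -6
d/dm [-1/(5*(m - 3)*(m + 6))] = (2*m + 3)/(5*(m - 3)^2*(m + 6)^2)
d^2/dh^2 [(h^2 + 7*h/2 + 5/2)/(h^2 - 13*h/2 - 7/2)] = 16*(10*h^3 + 18*h^2 - 12*h + 47)/(8*h^6 - 156*h^5 + 930*h^4 - 1105*h^3 - 3255*h^2 - 1911*h - 343)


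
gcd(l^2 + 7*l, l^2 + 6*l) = l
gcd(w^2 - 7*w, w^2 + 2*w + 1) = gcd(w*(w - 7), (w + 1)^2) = 1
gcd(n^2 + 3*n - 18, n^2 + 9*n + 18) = n + 6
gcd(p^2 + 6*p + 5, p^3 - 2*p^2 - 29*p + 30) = p + 5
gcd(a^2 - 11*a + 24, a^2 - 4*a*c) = 1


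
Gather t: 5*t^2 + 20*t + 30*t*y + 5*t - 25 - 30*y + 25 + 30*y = 5*t^2 + t*(30*y + 25)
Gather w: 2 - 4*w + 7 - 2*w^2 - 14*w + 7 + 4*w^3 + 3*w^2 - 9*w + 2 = 4*w^3 + w^2 - 27*w + 18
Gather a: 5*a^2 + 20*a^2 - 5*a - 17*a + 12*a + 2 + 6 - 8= 25*a^2 - 10*a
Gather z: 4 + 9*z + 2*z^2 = 2*z^2 + 9*z + 4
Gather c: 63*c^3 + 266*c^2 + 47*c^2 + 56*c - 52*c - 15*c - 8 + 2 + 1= 63*c^3 + 313*c^2 - 11*c - 5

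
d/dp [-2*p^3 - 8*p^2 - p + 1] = -6*p^2 - 16*p - 1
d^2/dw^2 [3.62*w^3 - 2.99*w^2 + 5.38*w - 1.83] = 21.72*w - 5.98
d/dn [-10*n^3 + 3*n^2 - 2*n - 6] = -30*n^2 + 6*n - 2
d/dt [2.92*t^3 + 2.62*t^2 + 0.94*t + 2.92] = 8.76*t^2 + 5.24*t + 0.94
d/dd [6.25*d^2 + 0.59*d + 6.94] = 12.5*d + 0.59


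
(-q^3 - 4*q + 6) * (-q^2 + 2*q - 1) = q^5 - 2*q^4 + 5*q^3 - 14*q^2 + 16*q - 6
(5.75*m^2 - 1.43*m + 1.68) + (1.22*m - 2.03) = 5.75*m^2 - 0.21*m - 0.35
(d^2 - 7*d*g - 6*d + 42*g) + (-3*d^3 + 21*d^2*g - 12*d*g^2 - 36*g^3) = -3*d^3 + 21*d^2*g + d^2 - 12*d*g^2 - 7*d*g - 6*d - 36*g^3 + 42*g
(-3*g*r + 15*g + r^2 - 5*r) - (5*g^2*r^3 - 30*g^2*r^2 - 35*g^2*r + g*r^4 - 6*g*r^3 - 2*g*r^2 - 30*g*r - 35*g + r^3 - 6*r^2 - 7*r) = -5*g^2*r^3 + 30*g^2*r^2 + 35*g^2*r - g*r^4 + 6*g*r^3 + 2*g*r^2 + 27*g*r + 50*g - r^3 + 7*r^2 + 2*r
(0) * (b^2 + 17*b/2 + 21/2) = 0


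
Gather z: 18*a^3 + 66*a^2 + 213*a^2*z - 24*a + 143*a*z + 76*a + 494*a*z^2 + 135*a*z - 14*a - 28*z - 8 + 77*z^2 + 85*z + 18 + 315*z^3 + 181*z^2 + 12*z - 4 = 18*a^3 + 66*a^2 + 38*a + 315*z^3 + z^2*(494*a + 258) + z*(213*a^2 + 278*a + 69) + 6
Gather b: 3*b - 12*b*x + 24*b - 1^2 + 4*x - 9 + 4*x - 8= b*(27 - 12*x) + 8*x - 18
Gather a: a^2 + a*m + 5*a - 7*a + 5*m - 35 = a^2 + a*(m - 2) + 5*m - 35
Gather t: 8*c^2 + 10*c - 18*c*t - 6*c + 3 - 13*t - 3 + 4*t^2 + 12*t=8*c^2 + 4*c + 4*t^2 + t*(-18*c - 1)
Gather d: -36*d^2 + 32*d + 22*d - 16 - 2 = -36*d^2 + 54*d - 18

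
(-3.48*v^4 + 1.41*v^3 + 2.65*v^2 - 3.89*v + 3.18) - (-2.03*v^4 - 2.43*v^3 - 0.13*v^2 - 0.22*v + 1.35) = -1.45*v^4 + 3.84*v^3 + 2.78*v^2 - 3.67*v + 1.83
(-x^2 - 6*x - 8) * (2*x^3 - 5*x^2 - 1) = -2*x^5 - 7*x^4 + 14*x^3 + 41*x^2 + 6*x + 8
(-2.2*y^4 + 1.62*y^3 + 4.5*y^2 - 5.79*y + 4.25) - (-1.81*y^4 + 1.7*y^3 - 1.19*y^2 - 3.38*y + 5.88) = -0.39*y^4 - 0.0799999999999998*y^3 + 5.69*y^2 - 2.41*y - 1.63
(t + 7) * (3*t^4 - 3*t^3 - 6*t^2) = 3*t^5 + 18*t^4 - 27*t^3 - 42*t^2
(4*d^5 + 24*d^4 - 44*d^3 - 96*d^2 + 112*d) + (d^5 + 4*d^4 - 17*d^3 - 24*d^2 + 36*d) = 5*d^5 + 28*d^4 - 61*d^3 - 120*d^2 + 148*d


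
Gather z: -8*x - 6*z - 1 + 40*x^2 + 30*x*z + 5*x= 40*x^2 - 3*x + z*(30*x - 6) - 1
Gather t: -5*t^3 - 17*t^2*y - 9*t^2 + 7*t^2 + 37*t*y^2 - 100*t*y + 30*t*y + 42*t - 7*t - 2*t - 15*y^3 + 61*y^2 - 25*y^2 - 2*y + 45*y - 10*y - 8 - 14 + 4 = -5*t^3 + t^2*(-17*y - 2) + t*(37*y^2 - 70*y + 33) - 15*y^3 + 36*y^2 + 33*y - 18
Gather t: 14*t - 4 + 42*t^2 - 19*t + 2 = 42*t^2 - 5*t - 2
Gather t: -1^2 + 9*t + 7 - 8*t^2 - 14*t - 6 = -8*t^2 - 5*t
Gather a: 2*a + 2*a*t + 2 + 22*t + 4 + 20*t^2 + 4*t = a*(2*t + 2) + 20*t^2 + 26*t + 6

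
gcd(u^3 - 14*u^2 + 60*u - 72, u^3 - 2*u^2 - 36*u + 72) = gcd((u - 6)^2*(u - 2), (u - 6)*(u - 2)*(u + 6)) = u^2 - 8*u + 12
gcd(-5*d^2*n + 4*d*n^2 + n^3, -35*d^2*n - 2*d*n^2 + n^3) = 5*d*n + n^2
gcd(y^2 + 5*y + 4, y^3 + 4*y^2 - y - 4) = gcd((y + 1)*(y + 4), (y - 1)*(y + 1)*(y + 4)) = y^2 + 5*y + 4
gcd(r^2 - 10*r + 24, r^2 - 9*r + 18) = r - 6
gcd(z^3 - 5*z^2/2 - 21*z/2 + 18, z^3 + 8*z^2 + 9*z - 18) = z + 3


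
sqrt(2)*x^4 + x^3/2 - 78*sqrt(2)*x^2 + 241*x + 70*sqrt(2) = (x - 5*sqrt(2))*(x - 2*sqrt(2))*(x + 7*sqrt(2))*(sqrt(2)*x + 1/2)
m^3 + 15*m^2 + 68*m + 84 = (m + 2)*(m + 6)*(m + 7)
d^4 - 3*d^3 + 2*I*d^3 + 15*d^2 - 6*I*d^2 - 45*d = d*(d - 3)*(d - 3*I)*(d + 5*I)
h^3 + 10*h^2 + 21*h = h*(h + 3)*(h + 7)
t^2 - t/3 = t*(t - 1/3)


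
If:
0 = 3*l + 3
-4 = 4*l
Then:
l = -1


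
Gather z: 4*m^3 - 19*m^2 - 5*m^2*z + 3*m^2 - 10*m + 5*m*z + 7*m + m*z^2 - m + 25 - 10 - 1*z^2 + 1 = 4*m^3 - 16*m^2 - 4*m + z^2*(m - 1) + z*(-5*m^2 + 5*m) + 16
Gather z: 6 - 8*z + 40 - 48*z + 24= 70 - 56*z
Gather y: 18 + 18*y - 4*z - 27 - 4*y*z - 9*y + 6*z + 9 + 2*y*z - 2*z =y*(9 - 2*z)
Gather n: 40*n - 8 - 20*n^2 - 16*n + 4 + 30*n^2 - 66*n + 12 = 10*n^2 - 42*n + 8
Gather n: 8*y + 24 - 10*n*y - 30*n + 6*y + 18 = n*(-10*y - 30) + 14*y + 42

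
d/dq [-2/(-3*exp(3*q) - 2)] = -18*exp(3*q)/(3*exp(3*q) + 2)^2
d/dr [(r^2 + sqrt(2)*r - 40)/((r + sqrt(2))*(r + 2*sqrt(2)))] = 2*(sqrt(2)*r^2 + 44*r + 62*sqrt(2))/(r^4 + 6*sqrt(2)*r^3 + 26*r^2 + 24*sqrt(2)*r + 16)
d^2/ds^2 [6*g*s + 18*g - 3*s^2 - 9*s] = -6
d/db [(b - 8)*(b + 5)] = 2*b - 3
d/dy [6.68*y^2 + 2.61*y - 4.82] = 13.36*y + 2.61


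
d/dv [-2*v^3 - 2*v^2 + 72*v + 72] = -6*v^2 - 4*v + 72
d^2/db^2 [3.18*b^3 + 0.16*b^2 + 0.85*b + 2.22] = 19.08*b + 0.32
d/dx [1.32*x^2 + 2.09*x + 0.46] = 2.64*x + 2.09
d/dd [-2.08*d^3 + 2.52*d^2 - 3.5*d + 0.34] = -6.24*d^2 + 5.04*d - 3.5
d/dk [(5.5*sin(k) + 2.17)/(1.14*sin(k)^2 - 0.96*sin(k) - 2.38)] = (-4.9476*sin(k) + 3.135*cos(2*k) - 14.1418)*cos(k)/(-1.14*sin(k)^2 + 0.96*sin(k) + 2.38)^2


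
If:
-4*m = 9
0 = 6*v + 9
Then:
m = -9/4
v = -3/2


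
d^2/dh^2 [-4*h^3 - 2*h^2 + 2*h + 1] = -24*h - 4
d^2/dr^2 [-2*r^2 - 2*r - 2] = -4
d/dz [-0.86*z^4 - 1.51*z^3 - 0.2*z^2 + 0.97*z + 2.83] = -3.44*z^3 - 4.53*z^2 - 0.4*z + 0.97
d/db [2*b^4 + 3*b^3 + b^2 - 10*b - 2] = 8*b^3 + 9*b^2 + 2*b - 10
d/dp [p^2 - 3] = 2*p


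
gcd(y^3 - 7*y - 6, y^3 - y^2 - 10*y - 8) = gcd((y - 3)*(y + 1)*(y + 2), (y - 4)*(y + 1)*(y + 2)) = y^2 + 3*y + 2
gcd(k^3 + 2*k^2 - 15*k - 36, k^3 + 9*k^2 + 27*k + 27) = k^2 + 6*k + 9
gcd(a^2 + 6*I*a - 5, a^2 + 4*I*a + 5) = a + 5*I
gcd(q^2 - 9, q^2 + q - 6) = q + 3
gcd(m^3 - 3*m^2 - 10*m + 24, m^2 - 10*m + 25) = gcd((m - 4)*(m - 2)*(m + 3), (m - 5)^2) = 1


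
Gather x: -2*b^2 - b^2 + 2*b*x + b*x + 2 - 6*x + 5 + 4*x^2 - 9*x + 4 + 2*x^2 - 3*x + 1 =-3*b^2 + 6*x^2 + x*(3*b - 18) + 12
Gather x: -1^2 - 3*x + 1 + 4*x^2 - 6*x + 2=4*x^2 - 9*x + 2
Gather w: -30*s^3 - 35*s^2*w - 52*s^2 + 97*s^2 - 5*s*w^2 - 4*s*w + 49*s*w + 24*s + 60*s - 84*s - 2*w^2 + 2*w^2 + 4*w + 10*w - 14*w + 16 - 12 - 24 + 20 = -30*s^3 + 45*s^2 - 5*s*w^2 + w*(-35*s^2 + 45*s)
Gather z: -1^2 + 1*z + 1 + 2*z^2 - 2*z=2*z^2 - z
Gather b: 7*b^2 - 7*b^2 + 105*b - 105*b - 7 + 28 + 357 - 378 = 0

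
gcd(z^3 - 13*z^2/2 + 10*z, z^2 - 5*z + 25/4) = z - 5/2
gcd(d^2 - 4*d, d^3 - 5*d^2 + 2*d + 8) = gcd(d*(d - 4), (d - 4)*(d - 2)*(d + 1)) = d - 4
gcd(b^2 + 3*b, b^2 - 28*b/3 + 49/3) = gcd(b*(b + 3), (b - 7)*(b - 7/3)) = 1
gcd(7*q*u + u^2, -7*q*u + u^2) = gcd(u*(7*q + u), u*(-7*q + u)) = u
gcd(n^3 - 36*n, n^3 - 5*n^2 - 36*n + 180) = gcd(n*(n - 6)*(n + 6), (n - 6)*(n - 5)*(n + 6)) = n^2 - 36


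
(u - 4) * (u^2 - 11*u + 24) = u^3 - 15*u^2 + 68*u - 96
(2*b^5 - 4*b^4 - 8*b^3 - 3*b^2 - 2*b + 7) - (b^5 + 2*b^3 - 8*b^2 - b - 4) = b^5 - 4*b^4 - 10*b^3 + 5*b^2 - b + 11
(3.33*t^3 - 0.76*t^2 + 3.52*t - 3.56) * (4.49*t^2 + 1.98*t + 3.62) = 14.9517*t^5 + 3.181*t^4 + 26.3546*t^3 - 11.766*t^2 + 5.6936*t - 12.8872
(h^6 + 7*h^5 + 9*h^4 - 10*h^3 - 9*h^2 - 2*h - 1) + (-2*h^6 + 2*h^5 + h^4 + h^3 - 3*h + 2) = -h^6 + 9*h^5 + 10*h^4 - 9*h^3 - 9*h^2 - 5*h + 1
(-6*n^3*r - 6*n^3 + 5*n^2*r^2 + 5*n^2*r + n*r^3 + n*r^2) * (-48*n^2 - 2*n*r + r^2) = 288*n^5*r + 288*n^5 - 228*n^4*r^2 - 228*n^4*r - 64*n^3*r^3 - 64*n^3*r^2 + 3*n^2*r^4 + 3*n^2*r^3 + n*r^5 + n*r^4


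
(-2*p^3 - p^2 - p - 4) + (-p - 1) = -2*p^3 - p^2 - 2*p - 5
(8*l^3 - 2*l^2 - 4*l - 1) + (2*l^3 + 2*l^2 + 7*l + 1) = 10*l^3 + 3*l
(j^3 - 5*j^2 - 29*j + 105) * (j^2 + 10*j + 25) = j^5 + 5*j^4 - 54*j^3 - 310*j^2 + 325*j + 2625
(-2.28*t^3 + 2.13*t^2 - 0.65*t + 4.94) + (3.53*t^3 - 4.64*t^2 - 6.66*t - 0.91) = 1.25*t^3 - 2.51*t^2 - 7.31*t + 4.03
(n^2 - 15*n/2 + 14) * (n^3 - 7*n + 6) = n^5 - 15*n^4/2 + 7*n^3 + 117*n^2/2 - 143*n + 84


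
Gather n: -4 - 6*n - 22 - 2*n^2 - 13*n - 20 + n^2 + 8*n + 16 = -n^2 - 11*n - 30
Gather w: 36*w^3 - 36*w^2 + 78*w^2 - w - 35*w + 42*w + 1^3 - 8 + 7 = 36*w^3 + 42*w^2 + 6*w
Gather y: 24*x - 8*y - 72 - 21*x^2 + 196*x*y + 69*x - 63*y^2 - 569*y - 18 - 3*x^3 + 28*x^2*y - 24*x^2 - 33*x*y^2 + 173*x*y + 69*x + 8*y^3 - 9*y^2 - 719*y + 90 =-3*x^3 - 45*x^2 + 162*x + 8*y^3 + y^2*(-33*x - 72) + y*(28*x^2 + 369*x - 1296)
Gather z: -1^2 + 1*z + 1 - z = 0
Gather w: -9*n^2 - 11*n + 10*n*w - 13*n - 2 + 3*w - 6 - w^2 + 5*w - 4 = -9*n^2 - 24*n - w^2 + w*(10*n + 8) - 12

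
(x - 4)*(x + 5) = x^2 + x - 20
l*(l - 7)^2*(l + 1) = l^4 - 13*l^3 + 35*l^2 + 49*l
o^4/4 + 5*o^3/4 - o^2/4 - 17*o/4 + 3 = (o/4 + 1)*(o - 1)^2*(o + 3)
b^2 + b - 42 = (b - 6)*(b + 7)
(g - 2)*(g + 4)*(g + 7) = g^3 + 9*g^2 + 6*g - 56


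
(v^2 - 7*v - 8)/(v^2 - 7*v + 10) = (v^2 - 7*v - 8)/(v^2 - 7*v + 10)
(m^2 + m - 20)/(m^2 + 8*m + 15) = (m - 4)/(m + 3)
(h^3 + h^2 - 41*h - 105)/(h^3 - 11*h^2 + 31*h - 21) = (h^2 + 8*h + 15)/(h^2 - 4*h + 3)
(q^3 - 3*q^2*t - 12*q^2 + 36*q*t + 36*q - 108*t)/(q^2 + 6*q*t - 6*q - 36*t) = (q^2 - 3*q*t - 6*q + 18*t)/(q + 6*t)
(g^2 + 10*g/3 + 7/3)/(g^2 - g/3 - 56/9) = 3*(g + 1)/(3*g - 8)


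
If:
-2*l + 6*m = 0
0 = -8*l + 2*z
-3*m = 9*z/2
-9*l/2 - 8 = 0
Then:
No Solution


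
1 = 1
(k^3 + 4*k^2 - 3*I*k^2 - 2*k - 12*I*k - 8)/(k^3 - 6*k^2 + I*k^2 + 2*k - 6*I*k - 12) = (k^2 + 2*k*(2 - I) - 8*I)/(k^2 + 2*k*(-3 + I) - 12*I)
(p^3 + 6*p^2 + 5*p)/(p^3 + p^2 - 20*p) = (p + 1)/(p - 4)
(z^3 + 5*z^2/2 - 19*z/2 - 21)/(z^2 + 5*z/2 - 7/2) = (z^2 - z - 6)/(z - 1)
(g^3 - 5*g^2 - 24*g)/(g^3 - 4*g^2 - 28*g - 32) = g*(g + 3)/(g^2 + 4*g + 4)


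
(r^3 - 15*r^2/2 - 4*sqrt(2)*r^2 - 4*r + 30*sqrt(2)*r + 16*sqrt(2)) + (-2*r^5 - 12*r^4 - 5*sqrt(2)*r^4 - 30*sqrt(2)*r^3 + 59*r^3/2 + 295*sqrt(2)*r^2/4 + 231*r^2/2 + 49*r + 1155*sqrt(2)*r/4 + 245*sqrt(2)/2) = -2*r^5 - 12*r^4 - 5*sqrt(2)*r^4 - 30*sqrt(2)*r^3 + 61*r^3/2 + 279*sqrt(2)*r^2/4 + 108*r^2 + 45*r + 1275*sqrt(2)*r/4 + 277*sqrt(2)/2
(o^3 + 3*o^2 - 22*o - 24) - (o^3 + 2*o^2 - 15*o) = o^2 - 7*o - 24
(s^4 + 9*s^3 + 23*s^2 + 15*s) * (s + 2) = s^5 + 11*s^4 + 41*s^3 + 61*s^2 + 30*s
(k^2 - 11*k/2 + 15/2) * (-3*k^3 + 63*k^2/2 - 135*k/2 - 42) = -3*k^5 + 48*k^4 - 1053*k^3/4 + 1131*k^2/2 - 1101*k/4 - 315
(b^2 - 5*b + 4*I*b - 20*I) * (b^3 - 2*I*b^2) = b^5 - 5*b^4 + 2*I*b^4 + 8*b^3 - 10*I*b^3 - 40*b^2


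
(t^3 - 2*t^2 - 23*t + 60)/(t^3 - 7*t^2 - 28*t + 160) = (t - 3)/(t - 8)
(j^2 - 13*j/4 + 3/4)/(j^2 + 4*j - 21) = (j - 1/4)/(j + 7)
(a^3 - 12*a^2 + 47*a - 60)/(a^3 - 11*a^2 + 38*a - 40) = (a - 3)/(a - 2)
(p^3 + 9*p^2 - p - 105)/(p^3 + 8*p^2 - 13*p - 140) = (p - 3)/(p - 4)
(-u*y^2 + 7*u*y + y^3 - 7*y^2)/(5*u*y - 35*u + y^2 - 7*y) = y*(-u + y)/(5*u + y)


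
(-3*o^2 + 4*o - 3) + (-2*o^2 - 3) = -5*o^2 + 4*o - 6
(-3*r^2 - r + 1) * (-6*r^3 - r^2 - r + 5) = 18*r^5 + 9*r^4 - 2*r^3 - 15*r^2 - 6*r + 5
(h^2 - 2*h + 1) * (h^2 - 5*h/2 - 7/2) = h^4 - 9*h^3/2 + 5*h^2/2 + 9*h/2 - 7/2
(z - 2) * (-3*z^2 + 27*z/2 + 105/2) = -3*z^3 + 39*z^2/2 + 51*z/2 - 105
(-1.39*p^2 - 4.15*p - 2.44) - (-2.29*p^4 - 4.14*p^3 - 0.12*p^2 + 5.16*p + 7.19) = 2.29*p^4 + 4.14*p^3 - 1.27*p^2 - 9.31*p - 9.63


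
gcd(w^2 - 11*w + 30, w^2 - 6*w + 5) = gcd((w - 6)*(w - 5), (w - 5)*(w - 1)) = w - 5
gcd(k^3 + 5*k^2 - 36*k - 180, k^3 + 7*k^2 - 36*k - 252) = k^2 - 36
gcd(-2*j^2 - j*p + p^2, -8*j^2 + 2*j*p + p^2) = -2*j + p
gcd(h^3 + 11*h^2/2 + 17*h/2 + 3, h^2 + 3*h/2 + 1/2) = h + 1/2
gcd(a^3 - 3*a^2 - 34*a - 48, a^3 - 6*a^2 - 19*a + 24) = a^2 - 5*a - 24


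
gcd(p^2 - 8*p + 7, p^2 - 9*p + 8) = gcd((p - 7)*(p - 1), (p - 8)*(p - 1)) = p - 1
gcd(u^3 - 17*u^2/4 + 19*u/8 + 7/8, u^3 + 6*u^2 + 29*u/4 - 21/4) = 1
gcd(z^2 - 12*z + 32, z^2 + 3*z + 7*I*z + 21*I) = 1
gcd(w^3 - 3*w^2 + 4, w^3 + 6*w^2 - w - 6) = w + 1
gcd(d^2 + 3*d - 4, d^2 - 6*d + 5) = d - 1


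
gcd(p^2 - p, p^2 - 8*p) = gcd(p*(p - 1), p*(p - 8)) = p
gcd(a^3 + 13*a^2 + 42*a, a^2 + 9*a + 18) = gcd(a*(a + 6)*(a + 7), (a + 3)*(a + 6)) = a + 6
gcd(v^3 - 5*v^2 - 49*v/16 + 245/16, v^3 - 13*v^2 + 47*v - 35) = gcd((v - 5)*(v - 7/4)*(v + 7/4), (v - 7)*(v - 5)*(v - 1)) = v - 5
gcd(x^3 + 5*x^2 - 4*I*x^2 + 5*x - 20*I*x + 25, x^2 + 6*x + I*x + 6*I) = x + I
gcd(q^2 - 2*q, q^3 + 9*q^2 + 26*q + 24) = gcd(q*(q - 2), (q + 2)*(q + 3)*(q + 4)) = 1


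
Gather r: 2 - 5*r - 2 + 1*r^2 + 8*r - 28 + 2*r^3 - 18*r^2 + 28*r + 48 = 2*r^3 - 17*r^2 + 31*r + 20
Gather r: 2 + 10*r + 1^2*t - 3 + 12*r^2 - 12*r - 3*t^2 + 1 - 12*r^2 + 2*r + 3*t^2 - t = 0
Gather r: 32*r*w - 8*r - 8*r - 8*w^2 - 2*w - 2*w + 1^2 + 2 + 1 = r*(32*w - 16) - 8*w^2 - 4*w + 4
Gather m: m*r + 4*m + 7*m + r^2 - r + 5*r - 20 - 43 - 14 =m*(r + 11) + r^2 + 4*r - 77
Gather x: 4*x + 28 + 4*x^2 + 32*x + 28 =4*x^2 + 36*x + 56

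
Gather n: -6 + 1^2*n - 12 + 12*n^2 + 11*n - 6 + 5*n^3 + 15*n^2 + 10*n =5*n^3 + 27*n^2 + 22*n - 24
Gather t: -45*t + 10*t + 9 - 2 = 7 - 35*t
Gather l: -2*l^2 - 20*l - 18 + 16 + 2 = -2*l^2 - 20*l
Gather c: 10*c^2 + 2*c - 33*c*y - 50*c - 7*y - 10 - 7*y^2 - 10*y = 10*c^2 + c*(-33*y - 48) - 7*y^2 - 17*y - 10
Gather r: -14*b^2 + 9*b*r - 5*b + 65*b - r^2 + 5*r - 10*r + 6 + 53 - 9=-14*b^2 + 60*b - r^2 + r*(9*b - 5) + 50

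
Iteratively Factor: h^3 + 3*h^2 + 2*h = (h + 2)*(h^2 + h) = (h + 1)*(h + 2)*(h)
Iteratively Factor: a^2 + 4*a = (a)*(a + 4)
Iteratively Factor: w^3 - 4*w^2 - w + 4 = (w - 1)*(w^2 - 3*w - 4) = (w - 4)*(w - 1)*(w + 1)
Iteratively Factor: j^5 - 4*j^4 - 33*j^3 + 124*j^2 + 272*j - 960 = (j - 3)*(j^4 - j^3 - 36*j^2 + 16*j + 320) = (j - 3)*(j + 4)*(j^3 - 5*j^2 - 16*j + 80) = (j - 4)*(j - 3)*(j + 4)*(j^2 - j - 20) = (j - 4)*(j - 3)*(j + 4)^2*(j - 5)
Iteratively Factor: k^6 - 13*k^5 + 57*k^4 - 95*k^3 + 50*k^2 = (k)*(k^5 - 13*k^4 + 57*k^3 - 95*k^2 + 50*k) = k^2*(k^4 - 13*k^3 + 57*k^2 - 95*k + 50) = k^2*(k - 1)*(k^3 - 12*k^2 + 45*k - 50) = k^2*(k - 2)*(k - 1)*(k^2 - 10*k + 25) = k^2*(k - 5)*(k - 2)*(k - 1)*(k - 5)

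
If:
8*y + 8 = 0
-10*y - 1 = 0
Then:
No Solution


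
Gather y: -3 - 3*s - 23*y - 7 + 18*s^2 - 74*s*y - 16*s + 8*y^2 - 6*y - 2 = 18*s^2 - 19*s + 8*y^2 + y*(-74*s - 29) - 12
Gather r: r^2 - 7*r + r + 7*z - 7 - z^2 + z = r^2 - 6*r - z^2 + 8*z - 7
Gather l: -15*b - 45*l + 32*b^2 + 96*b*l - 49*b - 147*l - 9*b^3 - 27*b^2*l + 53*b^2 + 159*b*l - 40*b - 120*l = -9*b^3 + 85*b^2 - 104*b + l*(-27*b^2 + 255*b - 312)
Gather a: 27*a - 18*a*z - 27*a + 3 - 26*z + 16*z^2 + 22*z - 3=-18*a*z + 16*z^2 - 4*z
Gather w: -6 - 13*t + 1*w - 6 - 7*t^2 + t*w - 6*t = -7*t^2 - 19*t + w*(t + 1) - 12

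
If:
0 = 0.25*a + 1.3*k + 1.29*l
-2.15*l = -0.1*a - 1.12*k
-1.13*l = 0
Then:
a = 0.00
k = 0.00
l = 0.00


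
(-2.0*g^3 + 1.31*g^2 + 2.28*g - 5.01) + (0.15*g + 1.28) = -2.0*g^3 + 1.31*g^2 + 2.43*g - 3.73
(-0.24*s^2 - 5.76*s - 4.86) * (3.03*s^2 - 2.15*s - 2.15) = -0.7272*s^4 - 16.9368*s^3 - 1.8258*s^2 + 22.833*s + 10.449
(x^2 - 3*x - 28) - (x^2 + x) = -4*x - 28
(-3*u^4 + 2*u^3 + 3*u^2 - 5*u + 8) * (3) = -9*u^4 + 6*u^3 + 9*u^2 - 15*u + 24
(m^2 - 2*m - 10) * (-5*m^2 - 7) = -5*m^4 + 10*m^3 + 43*m^2 + 14*m + 70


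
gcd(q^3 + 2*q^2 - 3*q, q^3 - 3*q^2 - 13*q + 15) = q^2 + 2*q - 3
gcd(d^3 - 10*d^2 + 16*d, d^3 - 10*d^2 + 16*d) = d^3 - 10*d^2 + 16*d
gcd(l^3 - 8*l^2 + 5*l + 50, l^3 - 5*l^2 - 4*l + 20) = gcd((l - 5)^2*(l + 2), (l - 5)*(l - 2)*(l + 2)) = l^2 - 3*l - 10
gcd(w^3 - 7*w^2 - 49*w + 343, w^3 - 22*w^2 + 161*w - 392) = w^2 - 14*w + 49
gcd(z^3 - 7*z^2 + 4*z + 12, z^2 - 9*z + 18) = z - 6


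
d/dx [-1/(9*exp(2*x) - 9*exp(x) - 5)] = (18*exp(x) - 9)*exp(x)/(-9*exp(2*x) + 9*exp(x) + 5)^2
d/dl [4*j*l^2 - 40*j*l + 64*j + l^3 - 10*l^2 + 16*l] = 8*j*l - 40*j + 3*l^2 - 20*l + 16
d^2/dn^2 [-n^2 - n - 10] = -2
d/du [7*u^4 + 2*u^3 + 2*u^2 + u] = 28*u^3 + 6*u^2 + 4*u + 1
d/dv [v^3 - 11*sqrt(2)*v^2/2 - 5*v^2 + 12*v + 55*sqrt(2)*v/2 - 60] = 3*v^2 - 11*sqrt(2)*v - 10*v + 12 + 55*sqrt(2)/2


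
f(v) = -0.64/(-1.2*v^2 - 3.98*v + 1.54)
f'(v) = -0.64*(2.4*v + 3.98)/(-1.2*v^2 - 3.98*v + 1.54)^2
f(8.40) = 0.01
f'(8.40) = -0.00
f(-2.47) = -0.16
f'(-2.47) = 0.08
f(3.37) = 0.03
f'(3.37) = -0.01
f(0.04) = -0.46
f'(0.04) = -1.37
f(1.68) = 0.08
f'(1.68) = -0.07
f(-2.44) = -0.16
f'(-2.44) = 0.07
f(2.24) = 0.05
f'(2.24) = -0.03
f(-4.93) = 0.08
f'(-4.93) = 0.08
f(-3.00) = -0.24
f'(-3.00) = 0.29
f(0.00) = -0.42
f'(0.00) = -1.07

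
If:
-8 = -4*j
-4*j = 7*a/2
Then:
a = -16/7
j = 2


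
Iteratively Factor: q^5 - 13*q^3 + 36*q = (q)*(q^4 - 13*q^2 + 36) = q*(q + 2)*(q^3 - 2*q^2 - 9*q + 18) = q*(q - 2)*(q + 2)*(q^2 - 9) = q*(q - 2)*(q + 2)*(q + 3)*(q - 3)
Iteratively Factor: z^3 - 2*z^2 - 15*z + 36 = (z - 3)*(z^2 + z - 12) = (z - 3)^2*(z + 4)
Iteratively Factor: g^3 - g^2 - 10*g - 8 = (g - 4)*(g^2 + 3*g + 2) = (g - 4)*(g + 1)*(g + 2)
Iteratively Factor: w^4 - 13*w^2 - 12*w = (w - 4)*(w^3 + 4*w^2 + 3*w) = w*(w - 4)*(w^2 + 4*w + 3) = w*(w - 4)*(w + 3)*(w + 1)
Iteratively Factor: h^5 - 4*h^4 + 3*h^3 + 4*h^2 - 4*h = (h - 1)*(h^4 - 3*h^3 + 4*h) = (h - 2)*(h - 1)*(h^3 - h^2 - 2*h) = (h - 2)^2*(h - 1)*(h^2 + h) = (h - 2)^2*(h - 1)*(h + 1)*(h)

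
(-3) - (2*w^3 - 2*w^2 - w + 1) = -2*w^3 + 2*w^2 + w - 4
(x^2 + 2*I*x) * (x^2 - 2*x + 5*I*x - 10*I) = x^4 - 2*x^3 + 7*I*x^3 - 10*x^2 - 14*I*x^2 + 20*x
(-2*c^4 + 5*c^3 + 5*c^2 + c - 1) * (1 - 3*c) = 6*c^5 - 17*c^4 - 10*c^3 + 2*c^2 + 4*c - 1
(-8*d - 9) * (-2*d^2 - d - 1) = 16*d^3 + 26*d^2 + 17*d + 9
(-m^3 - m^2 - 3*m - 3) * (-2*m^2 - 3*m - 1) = 2*m^5 + 5*m^4 + 10*m^3 + 16*m^2 + 12*m + 3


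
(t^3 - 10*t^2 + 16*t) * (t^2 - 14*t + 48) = t^5 - 24*t^4 + 204*t^3 - 704*t^2 + 768*t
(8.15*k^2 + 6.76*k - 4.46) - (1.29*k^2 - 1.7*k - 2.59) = 6.86*k^2 + 8.46*k - 1.87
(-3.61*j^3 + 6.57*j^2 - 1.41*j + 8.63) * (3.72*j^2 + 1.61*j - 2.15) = -13.4292*j^5 + 18.6283*j^4 + 13.094*j^3 + 15.708*j^2 + 16.9258*j - 18.5545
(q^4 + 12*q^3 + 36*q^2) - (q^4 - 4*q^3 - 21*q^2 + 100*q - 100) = 16*q^3 + 57*q^2 - 100*q + 100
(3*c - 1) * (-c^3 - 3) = -3*c^4 + c^3 - 9*c + 3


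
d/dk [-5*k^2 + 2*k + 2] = 2 - 10*k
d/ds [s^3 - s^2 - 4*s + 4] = 3*s^2 - 2*s - 4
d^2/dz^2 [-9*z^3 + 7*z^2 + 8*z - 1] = 14 - 54*z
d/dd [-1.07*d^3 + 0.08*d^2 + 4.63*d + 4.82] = -3.21*d^2 + 0.16*d + 4.63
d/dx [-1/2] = 0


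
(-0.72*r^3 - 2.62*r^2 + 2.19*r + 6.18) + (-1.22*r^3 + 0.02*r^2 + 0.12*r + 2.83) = -1.94*r^3 - 2.6*r^2 + 2.31*r + 9.01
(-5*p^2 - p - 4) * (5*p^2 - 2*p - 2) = -25*p^4 + 5*p^3 - 8*p^2 + 10*p + 8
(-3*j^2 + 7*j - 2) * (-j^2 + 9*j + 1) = 3*j^4 - 34*j^3 + 62*j^2 - 11*j - 2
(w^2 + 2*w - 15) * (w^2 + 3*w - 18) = w^4 + 5*w^3 - 27*w^2 - 81*w + 270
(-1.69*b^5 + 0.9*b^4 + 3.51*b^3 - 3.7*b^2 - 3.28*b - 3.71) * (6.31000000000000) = -10.6639*b^5 + 5.679*b^4 + 22.1481*b^3 - 23.347*b^2 - 20.6968*b - 23.4101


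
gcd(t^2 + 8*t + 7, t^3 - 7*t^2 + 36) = 1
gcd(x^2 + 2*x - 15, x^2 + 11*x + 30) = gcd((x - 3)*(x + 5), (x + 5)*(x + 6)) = x + 5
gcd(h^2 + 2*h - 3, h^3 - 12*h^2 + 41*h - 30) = h - 1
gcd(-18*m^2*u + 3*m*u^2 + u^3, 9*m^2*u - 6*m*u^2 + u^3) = -3*m*u + u^2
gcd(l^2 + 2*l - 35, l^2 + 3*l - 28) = l + 7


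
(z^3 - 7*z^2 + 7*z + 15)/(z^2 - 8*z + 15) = z + 1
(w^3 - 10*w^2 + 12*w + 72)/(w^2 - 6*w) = w - 4 - 12/w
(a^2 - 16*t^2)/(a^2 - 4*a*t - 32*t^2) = (-a + 4*t)/(-a + 8*t)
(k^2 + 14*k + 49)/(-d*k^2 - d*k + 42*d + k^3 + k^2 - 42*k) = (-k - 7)/(d*k - 6*d - k^2 + 6*k)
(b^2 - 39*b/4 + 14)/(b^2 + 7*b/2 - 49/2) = (4*b^2 - 39*b + 56)/(2*(2*b^2 + 7*b - 49))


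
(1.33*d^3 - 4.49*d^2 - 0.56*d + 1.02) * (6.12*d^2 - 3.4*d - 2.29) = 8.1396*d^5 - 32.0008*d^4 + 8.7931*d^3 + 18.4285*d^2 - 2.1856*d - 2.3358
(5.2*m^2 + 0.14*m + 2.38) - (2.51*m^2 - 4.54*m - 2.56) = 2.69*m^2 + 4.68*m + 4.94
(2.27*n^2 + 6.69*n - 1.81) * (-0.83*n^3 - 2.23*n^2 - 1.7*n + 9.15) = -1.8841*n^5 - 10.6148*n^4 - 17.2754*n^3 + 13.4338*n^2 + 64.2905*n - 16.5615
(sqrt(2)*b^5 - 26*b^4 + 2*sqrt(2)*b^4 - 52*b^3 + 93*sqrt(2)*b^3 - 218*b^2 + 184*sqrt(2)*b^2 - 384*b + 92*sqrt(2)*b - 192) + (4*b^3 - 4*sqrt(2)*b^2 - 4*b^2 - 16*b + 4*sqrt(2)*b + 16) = sqrt(2)*b^5 - 26*b^4 + 2*sqrt(2)*b^4 - 48*b^3 + 93*sqrt(2)*b^3 - 222*b^2 + 180*sqrt(2)*b^2 - 400*b + 96*sqrt(2)*b - 176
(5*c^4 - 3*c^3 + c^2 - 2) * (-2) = -10*c^4 + 6*c^3 - 2*c^2 + 4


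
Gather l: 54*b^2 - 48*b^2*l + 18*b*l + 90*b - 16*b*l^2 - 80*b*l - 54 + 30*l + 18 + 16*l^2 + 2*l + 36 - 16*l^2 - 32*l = 54*b^2 - 16*b*l^2 + 90*b + l*(-48*b^2 - 62*b)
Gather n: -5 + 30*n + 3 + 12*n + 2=42*n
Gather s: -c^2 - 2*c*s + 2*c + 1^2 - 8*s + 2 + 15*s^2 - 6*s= -c^2 + 2*c + 15*s^2 + s*(-2*c - 14) + 3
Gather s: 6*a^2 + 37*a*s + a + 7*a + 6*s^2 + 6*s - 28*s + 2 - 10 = 6*a^2 + 8*a + 6*s^2 + s*(37*a - 22) - 8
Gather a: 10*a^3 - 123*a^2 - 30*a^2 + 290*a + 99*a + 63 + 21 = 10*a^3 - 153*a^2 + 389*a + 84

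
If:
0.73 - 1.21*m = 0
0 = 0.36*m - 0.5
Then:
No Solution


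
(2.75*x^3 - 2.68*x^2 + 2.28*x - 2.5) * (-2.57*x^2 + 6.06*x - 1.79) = -7.0675*x^5 + 23.5526*x^4 - 27.0229*x^3 + 25.039*x^2 - 19.2312*x + 4.475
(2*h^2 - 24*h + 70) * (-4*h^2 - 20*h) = -8*h^4 + 56*h^3 + 200*h^2 - 1400*h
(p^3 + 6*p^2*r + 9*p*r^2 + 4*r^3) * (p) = p^4 + 6*p^3*r + 9*p^2*r^2 + 4*p*r^3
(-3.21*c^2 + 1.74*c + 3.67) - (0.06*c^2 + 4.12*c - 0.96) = -3.27*c^2 - 2.38*c + 4.63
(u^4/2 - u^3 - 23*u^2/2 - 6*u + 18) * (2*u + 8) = u^5 + 2*u^4 - 31*u^3 - 104*u^2 - 12*u + 144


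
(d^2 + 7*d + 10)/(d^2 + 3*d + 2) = (d + 5)/(d + 1)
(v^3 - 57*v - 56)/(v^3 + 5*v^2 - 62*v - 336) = (v + 1)/(v + 6)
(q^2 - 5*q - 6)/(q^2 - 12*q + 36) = (q + 1)/(q - 6)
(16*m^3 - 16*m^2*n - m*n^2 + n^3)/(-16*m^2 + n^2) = -m + n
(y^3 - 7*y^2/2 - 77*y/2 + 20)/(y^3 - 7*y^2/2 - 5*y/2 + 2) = (y^2 - 3*y - 40)/(y^2 - 3*y - 4)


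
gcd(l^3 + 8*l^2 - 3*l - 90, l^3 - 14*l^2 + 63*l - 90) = l - 3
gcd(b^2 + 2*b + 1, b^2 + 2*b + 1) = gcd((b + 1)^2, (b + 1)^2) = b^2 + 2*b + 1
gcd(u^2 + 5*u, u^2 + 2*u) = u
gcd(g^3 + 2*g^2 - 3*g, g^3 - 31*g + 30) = g - 1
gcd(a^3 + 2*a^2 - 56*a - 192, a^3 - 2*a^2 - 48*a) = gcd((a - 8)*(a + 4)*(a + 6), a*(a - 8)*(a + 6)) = a^2 - 2*a - 48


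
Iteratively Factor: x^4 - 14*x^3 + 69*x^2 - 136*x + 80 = (x - 1)*(x^3 - 13*x^2 + 56*x - 80) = (x - 4)*(x - 1)*(x^2 - 9*x + 20) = (x - 5)*(x - 4)*(x - 1)*(x - 4)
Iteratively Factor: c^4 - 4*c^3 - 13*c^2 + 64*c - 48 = (c - 4)*(c^3 - 13*c + 12) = (c - 4)*(c - 3)*(c^2 + 3*c - 4) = (c - 4)*(c - 3)*(c - 1)*(c + 4)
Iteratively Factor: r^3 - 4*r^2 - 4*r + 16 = (r - 4)*(r^2 - 4) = (r - 4)*(r + 2)*(r - 2)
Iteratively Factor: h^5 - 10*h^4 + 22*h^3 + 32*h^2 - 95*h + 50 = (h - 1)*(h^4 - 9*h^3 + 13*h^2 + 45*h - 50) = (h - 1)*(h + 2)*(h^3 - 11*h^2 + 35*h - 25) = (h - 5)*(h - 1)*(h + 2)*(h^2 - 6*h + 5) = (h - 5)*(h - 1)^2*(h + 2)*(h - 5)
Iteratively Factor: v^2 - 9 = (v - 3)*(v + 3)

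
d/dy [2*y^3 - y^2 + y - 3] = 6*y^2 - 2*y + 1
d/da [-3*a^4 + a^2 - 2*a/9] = -12*a^3 + 2*a - 2/9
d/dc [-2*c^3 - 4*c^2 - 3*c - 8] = -6*c^2 - 8*c - 3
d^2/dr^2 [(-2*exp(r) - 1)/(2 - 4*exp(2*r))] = (4*exp(4*r) + 8*exp(3*r) + 12*exp(2*r) + 4*exp(r) + 1)*exp(r)/(8*exp(6*r) - 12*exp(4*r) + 6*exp(2*r) - 1)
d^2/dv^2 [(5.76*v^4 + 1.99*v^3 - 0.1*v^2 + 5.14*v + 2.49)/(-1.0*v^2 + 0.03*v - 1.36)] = (-11.52*v^6 + 1.0368*v^5 - 47.0327040000001*v^4 - 1.104654*v^3 - 143.1132*v^2 + 20.306376*v + 6.718814)/(1.0*v^6 - 0.09*v^5 + 4.0827*v^4 - 0.244827*v^3 + 5.552472*v^2 - 0.166464*v + 2.515456)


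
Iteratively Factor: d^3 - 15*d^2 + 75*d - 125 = (d - 5)*(d^2 - 10*d + 25) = (d - 5)^2*(d - 5)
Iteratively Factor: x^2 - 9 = (x - 3)*(x + 3)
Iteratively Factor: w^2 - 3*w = (w - 3)*(w)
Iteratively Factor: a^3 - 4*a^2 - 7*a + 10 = (a - 5)*(a^2 + a - 2) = (a - 5)*(a + 2)*(a - 1)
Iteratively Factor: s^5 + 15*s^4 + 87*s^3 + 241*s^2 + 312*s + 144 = (s + 1)*(s^4 + 14*s^3 + 73*s^2 + 168*s + 144) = (s + 1)*(s + 4)*(s^3 + 10*s^2 + 33*s + 36) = (s + 1)*(s + 4)^2*(s^2 + 6*s + 9) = (s + 1)*(s + 3)*(s + 4)^2*(s + 3)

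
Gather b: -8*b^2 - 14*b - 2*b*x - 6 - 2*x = -8*b^2 + b*(-2*x - 14) - 2*x - 6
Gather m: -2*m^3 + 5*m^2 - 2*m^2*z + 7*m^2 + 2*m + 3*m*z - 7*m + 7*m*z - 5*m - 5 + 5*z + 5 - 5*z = -2*m^3 + m^2*(12 - 2*z) + m*(10*z - 10)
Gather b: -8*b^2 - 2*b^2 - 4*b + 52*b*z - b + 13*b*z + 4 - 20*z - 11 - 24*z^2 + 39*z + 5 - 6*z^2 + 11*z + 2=-10*b^2 + b*(65*z - 5) - 30*z^2 + 30*z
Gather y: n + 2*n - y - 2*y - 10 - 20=3*n - 3*y - 30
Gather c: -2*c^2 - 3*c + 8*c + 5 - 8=-2*c^2 + 5*c - 3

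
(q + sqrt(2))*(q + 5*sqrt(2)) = q^2 + 6*sqrt(2)*q + 10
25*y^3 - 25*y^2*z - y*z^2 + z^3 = (-5*y + z)*(-y + z)*(5*y + z)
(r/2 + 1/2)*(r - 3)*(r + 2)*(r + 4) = r^4/2 + 2*r^3 - 7*r^2/2 - 17*r - 12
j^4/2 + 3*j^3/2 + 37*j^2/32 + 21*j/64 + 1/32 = (j/2 + 1/4)*(j + 1/4)^2*(j + 2)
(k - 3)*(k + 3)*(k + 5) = k^3 + 5*k^2 - 9*k - 45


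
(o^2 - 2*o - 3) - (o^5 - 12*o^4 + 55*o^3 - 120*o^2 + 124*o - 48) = -o^5 + 12*o^4 - 55*o^3 + 121*o^2 - 126*o + 45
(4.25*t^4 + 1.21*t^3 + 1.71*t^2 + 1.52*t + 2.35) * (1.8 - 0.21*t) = -0.8925*t^5 + 7.3959*t^4 + 1.8189*t^3 + 2.7588*t^2 + 2.2425*t + 4.23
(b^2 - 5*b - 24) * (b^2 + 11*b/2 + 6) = b^4 + b^3/2 - 91*b^2/2 - 162*b - 144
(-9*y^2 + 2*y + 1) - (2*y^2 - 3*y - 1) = -11*y^2 + 5*y + 2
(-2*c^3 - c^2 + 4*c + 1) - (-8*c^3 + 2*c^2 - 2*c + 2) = 6*c^3 - 3*c^2 + 6*c - 1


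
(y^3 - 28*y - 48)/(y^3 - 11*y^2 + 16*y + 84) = (y + 4)/(y - 7)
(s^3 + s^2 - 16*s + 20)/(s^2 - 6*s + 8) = (s^2 + 3*s - 10)/(s - 4)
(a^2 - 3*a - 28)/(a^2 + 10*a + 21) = (a^2 - 3*a - 28)/(a^2 + 10*a + 21)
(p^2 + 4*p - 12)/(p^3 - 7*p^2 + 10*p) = (p + 6)/(p*(p - 5))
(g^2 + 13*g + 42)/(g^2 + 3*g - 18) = (g + 7)/(g - 3)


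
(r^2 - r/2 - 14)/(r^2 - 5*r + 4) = (r + 7/2)/(r - 1)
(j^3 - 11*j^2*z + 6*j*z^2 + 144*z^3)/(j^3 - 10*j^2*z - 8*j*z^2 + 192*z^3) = (j + 3*z)/(j + 4*z)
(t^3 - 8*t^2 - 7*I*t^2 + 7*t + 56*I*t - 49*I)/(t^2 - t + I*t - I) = (t^2 - 7*t*(1 + I) + 49*I)/(t + I)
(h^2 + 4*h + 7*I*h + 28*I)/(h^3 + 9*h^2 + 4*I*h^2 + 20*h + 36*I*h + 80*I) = (h + 7*I)/(h^2 + h*(5 + 4*I) + 20*I)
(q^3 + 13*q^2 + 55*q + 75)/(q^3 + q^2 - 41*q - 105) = (q + 5)/(q - 7)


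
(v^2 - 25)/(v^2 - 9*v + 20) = (v + 5)/(v - 4)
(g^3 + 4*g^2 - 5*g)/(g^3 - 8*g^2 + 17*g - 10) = g*(g + 5)/(g^2 - 7*g + 10)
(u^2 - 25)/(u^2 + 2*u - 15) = (u - 5)/(u - 3)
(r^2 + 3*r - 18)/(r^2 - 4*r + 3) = (r + 6)/(r - 1)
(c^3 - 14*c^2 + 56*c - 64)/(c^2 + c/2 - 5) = 2*(c^2 - 12*c + 32)/(2*c + 5)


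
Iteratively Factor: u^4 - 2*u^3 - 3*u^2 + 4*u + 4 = (u + 1)*(u^3 - 3*u^2 + 4) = (u + 1)^2*(u^2 - 4*u + 4) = (u - 2)*(u + 1)^2*(u - 2)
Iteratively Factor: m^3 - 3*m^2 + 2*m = (m)*(m^2 - 3*m + 2) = m*(m - 2)*(m - 1)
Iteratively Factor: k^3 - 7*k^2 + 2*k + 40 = (k - 4)*(k^2 - 3*k - 10) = (k - 5)*(k - 4)*(k + 2)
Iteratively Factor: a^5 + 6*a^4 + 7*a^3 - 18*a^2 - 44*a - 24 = (a + 1)*(a^4 + 5*a^3 + 2*a^2 - 20*a - 24) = (a + 1)*(a + 2)*(a^3 + 3*a^2 - 4*a - 12) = (a - 2)*(a + 1)*(a + 2)*(a^2 + 5*a + 6) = (a - 2)*(a + 1)*(a + 2)*(a + 3)*(a + 2)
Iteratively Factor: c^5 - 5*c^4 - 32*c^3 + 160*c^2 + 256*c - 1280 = (c - 4)*(c^4 - c^3 - 36*c^2 + 16*c + 320) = (c - 4)*(c + 4)*(c^3 - 5*c^2 - 16*c + 80) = (c - 4)^2*(c + 4)*(c^2 - c - 20) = (c - 4)^2*(c + 4)^2*(c - 5)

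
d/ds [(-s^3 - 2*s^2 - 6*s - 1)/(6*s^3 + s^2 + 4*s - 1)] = (11*s^4 + 64*s^3 + 19*s^2 + 6*s + 10)/(36*s^6 + 12*s^5 + 49*s^4 - 4*s^3 + 14*s^2 - 8*s + 1)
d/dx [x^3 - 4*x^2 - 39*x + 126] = 3*x^2 - 8*x - 39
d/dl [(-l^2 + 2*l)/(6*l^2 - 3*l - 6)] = (-3*l^2 + 4*l - 4)/(3*(4*l^4 - 4*l^3 - 7*l^2 + 4*l + 4))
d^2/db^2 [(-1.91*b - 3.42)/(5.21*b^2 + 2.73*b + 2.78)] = (-(1.91*b + 3.42)*(10.42*b + 2.73)*(20.84*b + 5.46) + (59.7066*b + 46.065)*(5.21*b^2 + 2.73*b + 2.78))/(5.21*b^2 + 2.73*b + 2.78)^3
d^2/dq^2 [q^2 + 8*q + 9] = 2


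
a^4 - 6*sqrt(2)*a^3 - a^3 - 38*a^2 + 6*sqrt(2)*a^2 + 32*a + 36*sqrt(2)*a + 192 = (a - 3)*(a + 2)*(a - 8*sqrt(2))*(a + 2*sqrt(2))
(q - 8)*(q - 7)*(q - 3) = q^3 - 18*q^2 + 101*q - 168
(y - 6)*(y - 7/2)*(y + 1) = y^3 - 17*y^2/2 + 23*y/2 + 21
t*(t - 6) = t^2 - 6*t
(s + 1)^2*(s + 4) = s^3 + 6*s^2 + 9*s + 4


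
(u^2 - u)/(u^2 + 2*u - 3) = u/(u + 3)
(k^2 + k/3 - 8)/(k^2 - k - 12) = (k - 8/3)/(k - 4)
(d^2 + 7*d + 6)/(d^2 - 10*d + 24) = (d^2 + 7*d + 6)/(d^2 - 10*d + 24)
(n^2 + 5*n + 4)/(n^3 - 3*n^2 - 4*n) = (n + 4)/(n*(n - 4))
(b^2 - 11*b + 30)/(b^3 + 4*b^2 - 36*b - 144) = (b - 5)/(b^2 + 10*b + 24)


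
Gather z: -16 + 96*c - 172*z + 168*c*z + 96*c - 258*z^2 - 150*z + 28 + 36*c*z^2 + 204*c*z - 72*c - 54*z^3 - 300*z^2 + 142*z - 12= 120*c - 54*z^3 + z^2*(36*c - 558) + z*(372*c - 180)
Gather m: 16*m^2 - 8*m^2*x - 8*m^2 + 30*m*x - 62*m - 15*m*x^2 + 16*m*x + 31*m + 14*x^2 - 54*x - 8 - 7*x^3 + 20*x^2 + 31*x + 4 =m^2*(8 - 8*x) + m*(-15*x^2 + 46*x - 31) - 7*x^3 + 34*x^2 - 23*x - 4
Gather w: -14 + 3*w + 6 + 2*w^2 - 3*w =2*w^2 - 8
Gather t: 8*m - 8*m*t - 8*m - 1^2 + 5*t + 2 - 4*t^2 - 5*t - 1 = -8*m*t - 4*t^2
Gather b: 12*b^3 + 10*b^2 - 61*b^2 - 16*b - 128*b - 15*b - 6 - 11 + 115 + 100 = 12*b^3 - 51*b^2 - 159*b + 198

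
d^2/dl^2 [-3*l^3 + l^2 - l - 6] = 2 - 18*l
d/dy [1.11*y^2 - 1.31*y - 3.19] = 2.22*y - 1.31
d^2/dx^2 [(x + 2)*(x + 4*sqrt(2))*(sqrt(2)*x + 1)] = 6*sqrt(2)*x + 4*sqrt(2) + 18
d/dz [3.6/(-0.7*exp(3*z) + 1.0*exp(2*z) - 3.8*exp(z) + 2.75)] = (7.56*exp(2*z) - 7.2*exp(z) + 13.68)*exp(z)/(0.7*exp(3*z) - 1.0*exp(2*z) + 3.8*exp(z) - 2.75)^2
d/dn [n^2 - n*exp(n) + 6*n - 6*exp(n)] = -n*exp(n) + 2*n - 7*exp(n) + 6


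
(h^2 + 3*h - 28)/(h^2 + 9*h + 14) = (h - 4)/(h + 2)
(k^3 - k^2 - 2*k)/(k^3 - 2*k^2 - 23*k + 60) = k*(k^2 - k - 2)/(k^3 - 2*k^2 - 23*k + 60)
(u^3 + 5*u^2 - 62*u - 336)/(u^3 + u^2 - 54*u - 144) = (u + 7)/(u + 3)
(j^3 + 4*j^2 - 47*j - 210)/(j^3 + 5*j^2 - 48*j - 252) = (j + 5)/(j + 6)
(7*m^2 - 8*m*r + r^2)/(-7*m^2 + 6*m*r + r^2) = (-7*m + r)/(7*m + r)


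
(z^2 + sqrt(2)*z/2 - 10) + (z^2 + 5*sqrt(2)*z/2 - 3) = 2*z^2 + 3*sqrt(2)*z - 13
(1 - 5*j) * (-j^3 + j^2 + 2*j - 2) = 5*j^4 - 6*j^3 - 9*j^2 + 12*j - 2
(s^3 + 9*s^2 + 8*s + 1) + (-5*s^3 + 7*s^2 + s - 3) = -4*s^3 + 16*s^2 + 9*s - 2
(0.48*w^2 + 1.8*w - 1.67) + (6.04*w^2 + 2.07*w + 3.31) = 6.52*w^2 + 3.87*w + 1.64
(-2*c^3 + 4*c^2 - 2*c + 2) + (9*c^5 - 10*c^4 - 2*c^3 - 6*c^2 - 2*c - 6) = 9*c^5 - 10*c^4 - 4*c^3 - 2*c^2 - 4*c - 4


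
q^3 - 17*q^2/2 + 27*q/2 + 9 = (q - 6)*(q - 3)*(q + 1/2)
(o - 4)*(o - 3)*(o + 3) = o^3 - 4*o^2 - 9*o + 36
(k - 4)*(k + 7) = k^2 + 3*k - 28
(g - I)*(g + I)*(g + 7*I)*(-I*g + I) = -I*g^4 + 7*g^3 + I*g^3 - 7*g^2 - I*g^2 + 7*g + I*g - 7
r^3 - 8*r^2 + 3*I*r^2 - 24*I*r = r*(r - 8)*(r + 3*I)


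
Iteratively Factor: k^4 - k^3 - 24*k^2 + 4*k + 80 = (k - 2)*(k^3 + k^2 - 22*k - 40) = (k - 5)*(k - 2)*(k^2 + 6*k + 8) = (k - 5)*(k - 2)*(k + 4)*(k + 2)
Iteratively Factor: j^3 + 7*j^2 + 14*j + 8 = (j + 2)*(j^2 + 5*j + 4) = (j + 1)*(j + 2)*(j + 4)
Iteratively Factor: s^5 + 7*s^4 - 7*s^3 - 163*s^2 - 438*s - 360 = (s + 3)*(s^4 + 4*s^3 - 19*s^2 - 106*s - 120) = (s + 2)*(s + 3)*(s^3 + 2*s^2 - 23*s - 60) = (s - 5)*(s + 2)*(s + 3)*(s^2 + 7*s + 12) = (s - 5)*(s + 2)*(s + 3)*(s + 4)*(s + 3)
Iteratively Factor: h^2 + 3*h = (h + 3)*(h)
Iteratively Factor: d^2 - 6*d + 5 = (d - 5)*(d - 1)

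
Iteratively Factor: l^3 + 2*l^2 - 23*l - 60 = (l + 4)*(l^2 - 2*l - 15) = (l - 5)*(l + 4)*(l + 3)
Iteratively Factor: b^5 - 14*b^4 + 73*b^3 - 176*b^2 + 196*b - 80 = (b - 1)*(b^4 - 13*b^3 + 60*b^2 - 116*b + 80) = (b - 4)*(b - 1)*(b^3 - 9*b^2 + 24*b - 20) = (b - 4)*(b - 2)*(b - 1)*(b^2 - 7*b + 10) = (b - 5)*(b - 4)*(b - 2)*(b - 1)*(b - 2)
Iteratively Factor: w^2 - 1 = (w - 1)*(w + 1)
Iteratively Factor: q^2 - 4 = (q + 2)*(q - 2)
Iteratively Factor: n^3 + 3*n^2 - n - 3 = (n + 1)*(n^2 + 2*n - 3) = (n + 1)*(n + 3)*(n - 1)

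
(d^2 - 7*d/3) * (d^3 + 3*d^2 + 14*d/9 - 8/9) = d^5 + 2*d^4/3 - 49*d^3/9 - 122*d^2/27 + 56*d/27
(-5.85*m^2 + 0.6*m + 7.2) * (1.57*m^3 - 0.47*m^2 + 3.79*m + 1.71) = -9.1845*m^5 + 3.6915*m^4 - 11.1495*m^3 - 11.1135*m^2 + 28.314*m + 12.312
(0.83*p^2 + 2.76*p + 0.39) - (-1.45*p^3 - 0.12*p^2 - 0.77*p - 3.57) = 1.45*p^3 + 0.95*p^2 + 3.53*p + 3.96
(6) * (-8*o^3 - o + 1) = -48*o^3 - 6*o + 6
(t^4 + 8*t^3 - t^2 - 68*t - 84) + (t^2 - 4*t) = t^4 + 8*t^3 - 72*t - 84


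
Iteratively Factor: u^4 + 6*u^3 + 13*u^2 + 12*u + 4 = (u + 2)*(u^3 + 4*u^2 + 5*u + 2) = (u + 1)*(u + 2)*(u^2 + 3*u + 2) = (u + 1)*(u + 2)^2*(u + 1)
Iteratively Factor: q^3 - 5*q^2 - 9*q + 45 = (q - 3)*(q^2 - 2*q - 15) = (q - 3)*(q + 3)*(q - 5)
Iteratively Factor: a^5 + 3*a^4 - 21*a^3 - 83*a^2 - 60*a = (a + 1)*(a^4 + 2*a^3 - 23*a^2 - 60*a) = (a + 1)*(a + 3)*(a^3 - a^2 - 20*a) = (a - 5)*(a + 1)*(a + 3)*(a^2 + 4*a) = (a - 5)*(a + 1)*(a + 3)*(a + 4)*(a)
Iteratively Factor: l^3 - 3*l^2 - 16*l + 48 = (l - 3)*(l^2 - 16) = (l - 4)*(l - 3)*(l + 4)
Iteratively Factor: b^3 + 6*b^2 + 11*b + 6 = (b + 3)*(b^2 + 3*b + 2) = (b + 1)*(b + 3)*(b + 2)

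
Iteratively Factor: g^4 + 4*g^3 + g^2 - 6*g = (g)*(g^3 + 4*g^2 + g - 6) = g*(g - 1)*(g^2 + 5*g + 6) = g*(g - 1)*(g + 2)*(g + 3)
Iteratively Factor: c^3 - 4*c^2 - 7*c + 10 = (c - 5)*(c^2 + c - 2) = (c - 5)*(c + 2)*(c - 1)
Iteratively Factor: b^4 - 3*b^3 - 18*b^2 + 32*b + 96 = (b + 2)*(b^3 - 5*b^2 - 8*b + 48) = (b - 4)*(b + 2)*(b^2 - b - 12) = (b - 4)*(b + 2)*(b + 3)*(b - 4)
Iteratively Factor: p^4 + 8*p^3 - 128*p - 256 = (p - 4)*(p^3 + 12*p^2 + 48*p + 64) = (p - 4)*(p + 4)*(p^2 + 8*p + 16) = (p - 4)*(p + 4)^2*(p + 4)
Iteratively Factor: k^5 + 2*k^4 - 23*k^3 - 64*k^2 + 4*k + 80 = (k + 4)*(k^4 - 2*k^3 - 15*k^2 - 4*k + 20) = (k + 2)*(k + 4)*(k^3 - 4*k^2 - 7*k + 10) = (k + 2)^2*(k + 4)*(k^2 - 6*k + 5) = (k - 1)*(k + 2)^2*(k + 4)*(k - 5)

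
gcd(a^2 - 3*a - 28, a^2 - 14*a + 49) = a - 7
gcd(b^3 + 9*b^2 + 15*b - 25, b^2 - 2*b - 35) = b + 5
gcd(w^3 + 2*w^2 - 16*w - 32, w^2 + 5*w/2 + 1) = w + 2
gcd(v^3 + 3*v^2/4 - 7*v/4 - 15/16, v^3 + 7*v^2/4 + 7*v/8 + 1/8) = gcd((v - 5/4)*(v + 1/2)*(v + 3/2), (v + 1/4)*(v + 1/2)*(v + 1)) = v + 1/2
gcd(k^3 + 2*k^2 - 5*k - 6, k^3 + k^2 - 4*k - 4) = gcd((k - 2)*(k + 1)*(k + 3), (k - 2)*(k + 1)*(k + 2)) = k^2 - k - 2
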